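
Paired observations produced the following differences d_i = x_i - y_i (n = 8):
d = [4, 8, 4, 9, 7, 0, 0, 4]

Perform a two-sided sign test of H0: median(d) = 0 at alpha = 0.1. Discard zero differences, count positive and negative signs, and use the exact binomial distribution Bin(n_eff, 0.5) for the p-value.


Step 1: Discard zero differences. Original n = 8; n_eff = number of nonzero differences = 6.
Nonzero differences (with sign): +4, +8, +4, +9, +7, +4
Step 2: Count signs: positive = 6, negative = 0.
Step 3: Under H0: P(positive) = 0.5, so the number of positives S ~ Bin(6, 0.5).
Step 4: Two-sided exact p-value = sum of Bin(6,0.5) probabilities at or below the observed probability = 0.031250.
Step 5: alpha = 0.1. reject H0.

n_eff = 6, pos = 6, neg = 0, p = 0.031250, reject H0.


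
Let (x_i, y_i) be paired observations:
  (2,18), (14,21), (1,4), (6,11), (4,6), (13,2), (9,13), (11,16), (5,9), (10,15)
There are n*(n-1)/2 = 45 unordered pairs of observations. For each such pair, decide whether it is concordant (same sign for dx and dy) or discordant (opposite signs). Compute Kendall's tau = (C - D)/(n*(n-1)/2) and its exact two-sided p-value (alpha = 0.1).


Step 1: Enumerate the 45 unordered pairs (i,j) with i<j and classify each by sign(x_j-x_i) * sign(y_j-y_i).
  (1,2):dx=+12,dy=+3->C; (1,3):dx=-1,dy=-14->C; (1,4):dx=+4,dy=-7->D; (1,5):dx=+2,dy=-12->D
  (1,6):dx=+11,dy=-16->D; (1,7):dx=+7,dy=-5->D; (1,8):dx=+9,dy=-2->D; (1,9):dx=+3,dy=-9->D
  (1,10):dx=+8,dy=-3->D; (2,3):dx=-13,dy=-17->C; (2,4):dx=-8,dy=-10->C; (2,5):dx=-10,dy=-15->C
  (2,6):dx=-1,dy=-19->C; (2,7):dx=-5,dy=-8->C; (2,8):dx=-3,dy=-5->C; (2,9):dx=-9,dy=-12->C
  (2,10):dx=-4,dy=-6->C; (3,4):dx=+5,dy=+7->C; (3,5):dx=+3,dy=+2->C; (3,6):dx=+12,dy=-2->D
  (3,7):dx=+8,dy=+9->C; (3,8):dx=+10,dy=+12->C; (3,9):dx=+4,dy=+5->C; (3,10):dx=+9,dy=+11->C
  (4,5):dx=-2,dy=-5->C; (4,6):dx=+7,dy=-9->D; (4,7):dx=+3,dy=+2->C; (4,8):dx=+5,dy=+5->C
  (4,9):dx=-1,dy=-2->C; (4,10):dx=+4,dy=+4->C; (5,6):dx=+9,dy=-4->D; (5,7):dx=+5,dy=+7->C
  (5,8):dx=+7,dy=+10->C; (5,9):dx=+1,dy=+3->C; (5,10):dx=+6,dy=+9->C; (6,7):dx=-4,dy=+11->D
  (6,8):dx=-2,dy=+14->D; (6,9):dx=-8,dy=+7->D; (6,10):dx=-3,dy=+13->D; (7,8):dx=+2,dy=+3->C
  (7,9):dx=-4,dy=-4->C; (7,10):dx=+1,dy=+2->C; (8,9):dx=-6,dy=-7->C; (8,10):dx=-1,dy=-1->C
  (9,10):dx=+5,dy=+6->C
Step 2: C = 31, D = 14, total pairs = 45.
Step 3: tau = (C - D)/(n(n-1)/2) = (31 - 14)/45 = 0.377778.
Step 4: Exact two-sided p-value (enumerate n! = 3628800 permutations of y under H0): p = 0.155742.
Step 5: alpha = 0.1. fail to reject H0.

tau_b = 0.3778 (C=31, D=14), p = 0.155742, fail to reject H0.


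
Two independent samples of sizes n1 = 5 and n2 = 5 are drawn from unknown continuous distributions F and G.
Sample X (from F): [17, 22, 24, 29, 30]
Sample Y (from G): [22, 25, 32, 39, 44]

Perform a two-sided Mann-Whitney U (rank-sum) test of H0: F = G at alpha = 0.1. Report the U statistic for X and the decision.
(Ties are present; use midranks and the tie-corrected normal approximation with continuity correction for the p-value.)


Step 1: Combine and sort all 10 observations; assign midranks.
sorted (value, group): (17,X), (22,X), (22,Y), (24,X), (25,Y), (29,X), (30,X), (32,Y), (39,Y), (44,Y)
ranks: 17->1, 22->2.5, 22->2.5, 24->4, 25->5, 29->6, 30->7, 32->8, 39->9, 44->10
Step 2: Rank sum for X: R1 = 1 + 2.5 + 4 + 6 + 7 = 20.5.
Step 3: U_X = R1 - n1(n1+1)/2 = 20.5 - 5*6/2 = 20.5 - 15 = 5.5.
       U_Y = n1*n2 - U_X = 25 - 5.5 = 19.5.
Step 4: Ties are present, so use the tie-corrected normal approximation (with continuity correction) for the p-value.
Step 5: p-value = 0.173217; compare to alpha = 0.1. fail to reject H0.

U_X = 5.5, p = 0.173217, fail to reject H0 at alpha = 0.1.


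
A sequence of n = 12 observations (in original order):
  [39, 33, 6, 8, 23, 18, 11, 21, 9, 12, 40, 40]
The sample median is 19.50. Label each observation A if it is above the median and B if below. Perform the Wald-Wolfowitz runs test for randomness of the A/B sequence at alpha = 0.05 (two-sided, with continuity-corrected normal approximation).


Step 1: Compute median = 19.50; label A = above, B = below.
Labels in order: AABBABBABBAA  (n_A = 6, n_B = 6)
Step 2: Count runs R = 7.
Step 3: Under H0 (random ordering), E[R] = 2*n_A*n_B/(n_A+n_B) + 1 = 2*6*6/12 + 1 = 7.0000.
        Var[R] = 2*n_A*n_B*(2*n_A*n_B - n_A - n_B) / ((n_A+n_B)^2 * (n_A+n_B-1)) = 4320/1584 = 2.7273.
        SD[R] = 1.6514.
Step 4: R = E[R], so z = 0 with no continuity correction.
Step 5: Two-sided p-value via normal approximation = 2*(1 - Phi(|z|)) = 1.000000.
Step 6: alpha = 0.05. fail to reject H0.

R = 7, z = 0.0000, p = 1.000000, fail to reject H0.


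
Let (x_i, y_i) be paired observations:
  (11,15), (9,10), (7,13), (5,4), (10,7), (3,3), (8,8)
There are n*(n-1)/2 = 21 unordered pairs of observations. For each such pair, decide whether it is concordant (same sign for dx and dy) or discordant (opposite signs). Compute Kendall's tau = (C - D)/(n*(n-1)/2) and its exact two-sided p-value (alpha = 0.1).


Step 1: Enumerate the 21 unordered pairs (i,j) with i<j and classify each by sign(x_j-x_i) * sign(y_j-y_i).
  (1,2):dx=-2,dy=-5->C; (1,3):dx=-4,dy=-2->C; (1,4):dx=-6,dy=-11->C; (1,5):dx=-1,dy=-8->C
  (1,6):dx=-8,dy=-12->C; (1,7):dx=-3,dy=-7->C; (2,3):dx=-2,dy=+3->D; (2,4):dx=-4,dy=-6->C
  (2,5):dx=+1,dy=-3->D; (2,6):dx=-6,dy=-7->C; (2,7):dx=-1,dy=-2->C; (3,4):dx=-2,dy=-9->C
  (3,5):dx=+3,dy=-6->D; (3,6):dx=-4,dy=-10->C; (3,7):dx=+1,dy=-5->D; (4,5):dx=+5,dy=+3->C
  (4,6):dx=-2,dy=-1->C; (4,7):dx=+3,dy=+4->C; (5,6):dx=-7,dy=-4->C; (5,7):dx=-2,dy=+1->D
  (6,7):dx=+5,dy=+5->C
Step 2: C = 16, D = 5, total pairs = 21.
Step 3: tau = (C - D)/(n(n-1)/2) = (16 - 5)/21 = 0.523810.
Step 4: Exact two-sided p-value (enumerate n! = 5040 permutations of y under H0): p = 0.136111.
Step 5: alpha = 0.1. fail to reject H0.

tau_b = 0.5238 (C=16, D=5), p = 0.136111, fail to reject H0.


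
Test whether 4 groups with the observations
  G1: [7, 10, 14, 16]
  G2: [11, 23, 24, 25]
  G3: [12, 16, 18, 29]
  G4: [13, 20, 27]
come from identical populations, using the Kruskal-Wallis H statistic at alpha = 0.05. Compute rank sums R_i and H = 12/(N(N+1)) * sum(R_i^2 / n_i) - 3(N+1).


Step 1: Combine all N = 15 observations and assign midranks.
sorted (value, group, rank): (7,G1,1), (10,G1,2), (11,G2,3), (12,G3,4), (13,G4,5), (14,G1,6), (16,G1,7.5), (16,G3,7.5), (18,G3,9), (20,G4,10), (23,G2,11), (24,G2,12), (25,G2,13), (27,G4,14), (29,G3,15)
Step 2: Sum ranks within each group.
R_1 = 16.5 (n_1 = 4)
R_2 = 39 (n_2 = 4)
R_3 = 35.5 (n_3 = 4)
R_4 = 29 (n_4 = 3)
Step 3: H = 12/(N(N+1)) * sum(R_i^2/n_i) - 3(N+1)
     = 12/(15*16) * (16.5^2/4 + 39^2/4 + 35.5^2/4 + 29^2/3) - 3*16
     = 0.050000 * 1043.71 - 48
     = 4.185417.
Step 4: Ties present; correction factor C = 1 - 6/(15^3 - 15) = 0.998214. Corrected H = 4.185417 / 0.998214 = 4.192904.
Step 5: Under H0, H ~ chi^2(3); p-value = 0.241373.
Step 6: alpha = 0.05. fail to reject H0.

H = 4.1929, df = 3, p = 0.241373, fail to reject H0.


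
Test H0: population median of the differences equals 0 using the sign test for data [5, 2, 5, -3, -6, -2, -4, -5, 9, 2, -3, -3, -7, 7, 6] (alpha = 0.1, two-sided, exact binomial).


Step 1: Discard zero differences. Original n = 15; n_eff = number of nonzero differences = 15.
Nonzero differences (with sign): +5, +2, +5, -3, -6, -2, -4, -5, +9, +2, -3, -3, -7, +7, +6
Step 2: Count signs: positive = 7, negative = 8.
Step 3: Under H0: P(positive) = 0.5, so the number of positives S ~ Bin(15, 0.5).
Step 4: Two-sided exact p-value = sum of Bin(15,0.5) probabilities at or below the observed probability = 1.000000.
Step 5: alpha = 0.1. fail to reject H0.

n_eff = 15, pos = 7, neg = 8, p = 1.000000, fail to reject H0.


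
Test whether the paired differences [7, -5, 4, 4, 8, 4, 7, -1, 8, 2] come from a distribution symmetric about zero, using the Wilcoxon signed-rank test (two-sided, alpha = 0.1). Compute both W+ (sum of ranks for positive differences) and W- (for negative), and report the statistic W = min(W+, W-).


Step 1: Drop any zero differences (none here) and take |d_i|.
|d| = [7, 5, 4, 4, 8, 4, 7, 1, 8, 2]
Step 2: Midrank |d_i| (ties get averaged ranks).
ranks: |7|->7.5, |5|->6, |4|->4, |4|->4, |8|->9.5, |4|->4, |7|->7.5, |1|->1, |8|->9.5, |2|->2
Step 3: Attach original signs; sum ranks with positive sign and with negative sign.
W+ = 7.5 + 4 + 4 + 9.5 + 4 + 7.5 + 9.5 + 2 = 48
W- = 6 + 1 = 7
(Check: W+ + W- = 55 should equal n(n+1)/2 = 55.)
Step 4: Test statistic W = min(W+, W-) = 7.
Step 5: Ties in |d|, so use the tie-corrected normal approximation.
        E[W] = n(n+1)/4 = 10*11/4 = 27.5.
        Tie groups: |d|=4 (t=3), |d|=7 (t=2), |d|=8 (t=2); sum(t^3 - t) = 36.
        Var[W] = n(n+1)(2n+1)/24 - sum(t^3-t)/48 = 2310/24 - 36/48 = 95.5.
        z = (W - E[W]) / sqrt(Var[W]) = (7 - 27.5) / 9.7724 = -2.0977.
        Two-sided p = 2*Phi(z) = 0.035928.
Step 6: alpha = 0.1. reject H0.

W+ = 48, W- = 7, W = min = 7, p = 0.035928, reject H0.


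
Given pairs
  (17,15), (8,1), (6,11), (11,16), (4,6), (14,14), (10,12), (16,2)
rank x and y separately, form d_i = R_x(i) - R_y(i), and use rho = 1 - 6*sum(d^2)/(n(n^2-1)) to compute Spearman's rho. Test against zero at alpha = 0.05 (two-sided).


Step 1: Rank x and y separately (midranks; no ties here).
rank(x): 17->8, 8->3, 6->2, 11->5, 4->1, 14->6, 10->4, 16->7
rank(y): 15->7, 1->1, 11->4, 16->8, 6->3, 14->6, 12->5, 2->2
Step 2: d_i = R_x(i) - R_y(i); compute d_i^2.
  (8-7)^2=1, (3-1)^2=4, (2-4)^2=4, (5-8)^2=9, (1-3)^2=4, (6-6)^2=0, (4-5)^2=1, (7-2)^2=25
sum(d^2) = 48.
Step 3: rho = 1 - 6*48 / (8*(8^2 - 1)) = 1 - 288/504 = 0.428571.
Step 4: Under H0, t = rho * sqrt((n-2)/(1-rho^2)) = 1.1619 ~ t(6).
Step 5: Two-sided p-value from the t-distribution with 6 df = 0.289403.
Step 6: alpha = 0.05. fail to reject H0.

rho = 0.4286, p = 0.289403, fail to reject H0 at alpha = 0.05.


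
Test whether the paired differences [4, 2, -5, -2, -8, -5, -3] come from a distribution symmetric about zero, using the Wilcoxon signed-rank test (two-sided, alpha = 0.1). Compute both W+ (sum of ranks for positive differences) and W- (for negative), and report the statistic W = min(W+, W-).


Step 1: Drop any zero differences (none here) and take |d_i|.
|d| = [4, 2, 5, 2, 8, 5, 3]
Step 2: Midrank |d_i| (ties get averaged ranks).
ranks: |4|->4, |2|->1.5, |5|->5.5, |2|->1.5, |8|->7, |5|->5.5, |3|->3
Step 3: Attach original signs; sum ranks with positive sign and with negative sign.
W+ = 4 + 1.5 = 5.5
W- = 5.5 + 1.5 + 7 + 5.5 + 3 = 22.5
(Check: W+ + W- = 28 should equal n(n+1)/2 = 28.)
Step 4: Test statistic W = min(W+, W-) = 5.5.
Step 5: Ties in |d|, so use the tie-corrected normal approximation.
        E[W] = n(n+1)/4 = 7*8/4 = 14.
        Tie groups: |d|=2 (t=2), |d|=5 (t=2); sum(t^3 - t) = 12.
        Var[W] = n(n+1)(2n+1)/24 - sum(t^3-t)/48 = 840/24 - 12/48 = 34.75.
        z = (W - E[W]) / sqrt(Var[W]) = (5.5 - 14) / 5.8949 = -1.4419.
        Two-sided p = 2*Phi(z) = 0.149325.
Step 6: alpha = 0.1. fail to reject H0.

W+ = 5.5, W- = 22.5, W = min = 5.5, p = 0.149325, fail to reject H0.


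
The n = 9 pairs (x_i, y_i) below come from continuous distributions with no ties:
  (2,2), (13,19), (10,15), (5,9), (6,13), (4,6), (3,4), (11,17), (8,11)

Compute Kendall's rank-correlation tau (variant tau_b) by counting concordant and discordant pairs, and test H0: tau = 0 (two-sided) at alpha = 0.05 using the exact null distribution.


Step 1: Enumerate the 36 unordered pairs (i,j) with i<j and classify each by sign(x_j-x_i) * sign(y_j-y_i).
  (1,2):dx=+11,dy=+17->C; (1,3):dx=+8,dy=+13->C; (1,4):dx=+3,dy=+7->C; (1,5):dx=+4,dy=+11->C
  (1,6):dx=+2,dy=+4->C; (1,7):dx=+1,dy=+2->C; (1,8):dx=+9,dy=+15->C; (1,9):dx=+6,dy=+9->C
  (2,3):dx=-3,dy=-4->C; (2,4):dx=-8,dy=-10->C; (2,5):dx=-7,dy=-6->C; (2,6):dx=-9,dy=-13->C
  (2,7):dx=-10,dy=-15->C; (2,8):dx=-2,dy=-2->C; (2,9):dx=-5,dy=-8->C; (3,4):dx=-5,dy=-6->C
  (3,5):dx=-4,dy=-2->C; (3,6):dx=-6,dy=-9->C; (3,7):dx=-7,dy=-11->C; (3,8):dx=+1,dy=+2->C
  (3,9):dx=-2,dy=-4->C; (4,5):dx=+1,dy=+4->C; (4,6):dx=-1,dy=-3->C; (4,7):dx=-2,dy=-5->C
  (4,8):dx=+6,dy=+8->C; (4,9):dx=+3,dy=+2->C; (5,6):dx=-2,dy=-7->C; (5,7):dx=-3,dy=-9->C
  (5,8):dx=+5,dy=+4->C; (5,9):dx=+2,dy=-2->D; (6,7):dx=-1,dy=-2->C; (6,8):dx=+7,dy=+11->C
  (6,9):dx=+4,dy=+5->C; (7,8):dx=+8,dy=+13->C; (7,9):dx=+5,dy=+7->C; (8,9):dx=-3,dy=-6->C
Step 2: C = 35, D = 1, total pairs = 36.
Step 3: tau = (C - D)/(n(n-1)/2) = (35 - 1)/36 = 0.944444.
Step 4: Exact two-sided p-value (enumerate n! = 362880 permutations of y under H0): p = 0.000050.
Step 5: alpha = 0.05. reject H0.

tau_b = 0.9444 (C=35, D=1), p = 0.000050, reject H0.


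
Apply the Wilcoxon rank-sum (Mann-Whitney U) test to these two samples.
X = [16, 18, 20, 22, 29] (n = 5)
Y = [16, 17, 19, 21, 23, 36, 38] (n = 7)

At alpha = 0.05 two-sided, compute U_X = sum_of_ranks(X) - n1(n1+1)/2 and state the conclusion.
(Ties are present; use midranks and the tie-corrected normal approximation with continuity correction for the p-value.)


Step 1: Combine and sort all 12 observations; assign midranks.
sorted (value, group): (16,X), (16,Y), (17,Y), (18,X), (19,Y), (20,X), (21,Y), (22,X), (23,Y), (29,X), (36,Y), (38,Y)
ranks: 16->1.5, 16->1.5, 17->3, 18->4, 19->5, 20->6, 21->7, 22->8, 23->9, 29->10, 36->11, 38->12
Step 2: Rank sum for X: R1 = 1.5 + 4 + 6 + 8 + 10 = 29.5.
Step 3: U_X = R1 - n1(n1+1)/2 = 29.5 - 5*6/2 = 29.5 - 15 = 14.5.
       U_Y = n1*n2 - U_X = 35 - 14.5 = 20.5.
Step 4: Ties are present, so use the tie-corrected normal approximation (with continuity correction) for the p-value.
Step 5: p-value = 0.684221; compare to alpha = 0.05. fail to reject H0.

U_X = 14.5, p = 0.684221, fail to reject H0 at alpha = 0.05.


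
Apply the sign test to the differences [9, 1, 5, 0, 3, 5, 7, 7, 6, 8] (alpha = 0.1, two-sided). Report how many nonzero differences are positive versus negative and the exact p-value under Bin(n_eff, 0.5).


Step 1: Discard zero differences. Original n = 10; n_eff = number of nonzero differences = 9.
Nonzero differences (with sign): +9, +1, +5, +3, +5, +7, +7, +6, +8
Step 2: Count signs: positive = 9, negative = 0.
Step 3: Under H0: P(positive) = 0.5, so the number of positives S ~ Bin(9, 0.5).
Step 4: Two-sided exact p-value = sum of Bin(9,0.5) probabilities at or below the observed probability = 0.003906.
Step 5: alpha = 0.1. reject H0.

n_eff = 9, pos = 9, neg = 0, p = 0.003906, reject H0.


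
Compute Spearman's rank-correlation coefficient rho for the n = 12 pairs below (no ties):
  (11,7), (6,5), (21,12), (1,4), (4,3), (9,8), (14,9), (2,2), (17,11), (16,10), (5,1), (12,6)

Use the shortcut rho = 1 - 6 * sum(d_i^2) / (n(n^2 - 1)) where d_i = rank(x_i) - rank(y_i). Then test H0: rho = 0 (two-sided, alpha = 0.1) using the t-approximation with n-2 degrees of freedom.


Step 1: Rank x and y separately (midranks; no ties here).
rank(x): 11->7, 6->5, 21->12, 1->1, 4->3, 9->6, 14->9, 2->2, 17->11, 16->10, 5->4, 12->8
rank(y): 7->7, 5->5, 12->12, 4->4, 3->3, 8->8, 9->9, 2->2, 11->11, 10->10, 1->1, 6->6
Step 2: d_i = R_x(i) - R_y(i); compute d_i^2.
  (7-7)^2=0, (5-5)^2=0, (12-12)^2=0, (1-4)^2=9, (3-3)^2=0, (6-8)^2=4, (9-9)^2=0, (2-2)^2=0, (11-11)^2=0, (10-10)^2=0, (4-1)^2=9, (8-6)^2=4
sum(d^2) = 26.
Step 3: rho = 1 - 6*26 / (12*(12^2 - 1)) = 1 - 156/1716 = 0.909091.
Step 4: Under H0, t = rho * sqrt((n-2)/(1-rho^2)) = 6.9007 ~ t(10).
Step 5: Two-sided p-value from the t-distribution with 10 df = 0.000042.
Step 6: alpha = 0.1. reject H0.

rho = 0.9091, p = 0.000042, reject H0 at alpha = 0.1.


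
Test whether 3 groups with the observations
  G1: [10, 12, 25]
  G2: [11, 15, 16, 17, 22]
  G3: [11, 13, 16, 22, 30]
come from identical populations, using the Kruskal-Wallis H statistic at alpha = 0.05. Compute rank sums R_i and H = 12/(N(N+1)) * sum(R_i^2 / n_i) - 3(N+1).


Step 1: Combine all N = 13 observations and assign midranks.
sorted (value, group, rank): (10,G1,1), (11,G2,2.5), (11,G3,2.5), (12,G1,4), (13,G3,5), (15,G2,6), (16,G2,7.5), (16,G3,7.5), (17,G2,9), (22,G2,10.5), (22,G3,10.5), (25,G1,12), (30,G3,13)
Step 2: Sum ranks within each group.
R_1 = 17 (n_1 = 3)
R_2 = 35.5 (n_2 = 5)
R_3 = 38.5 (n_3 = 5)
Step 3: H = 12/(N(N+1)) * sum(R_i^2/n_i) - 3(N+1)
     = 12/(13*14) * (17^2/3 + 35.5^2/5 + 38.5^2/5) - 3*14
     = 0.065934 * 644.833 - 42
     = 0.516484.
Step 4: Ties present; correction factor C = 1 - 18/(13^3 - 13) = 0.991758. Corrected H = 0.516484 / 0.991758 = 0.520776.
Step 5: Under H0, H ~ chi^2(2); p-value = 0.770753.
Step 6: alpha = 0.05. fail to reject H0.

H = 0.5208, df = 2, p = 0.770753, fail to reject H0.


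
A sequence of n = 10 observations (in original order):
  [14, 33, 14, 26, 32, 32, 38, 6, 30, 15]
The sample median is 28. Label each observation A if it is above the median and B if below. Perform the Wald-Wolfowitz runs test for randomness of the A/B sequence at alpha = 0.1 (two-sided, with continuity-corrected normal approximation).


Step 1: Compute median = 28; label A = above, B = below.
Labels in order: BABBAAABAB  (n_A = 5, n_B = 5)
Step 2: Count runs R = 7.
Step 3: Under H0 (random ordering), E[R] = 2*n_A*n_B/(n_A+n_B) + 1 = 2*5*5/10 + 1 = 6.0000.
        Var[R] = 2*n_A*n_B*(2*n_A*n_B - n_A - n_B) / ((n_A+n_B)^2 * (n_A+n_B-1)) = 2000/900 = 2.2222.
        SD[R] = 1.4907.
Step 4: Continuity-corrected z = (R - 0.5 - E[R]) / SD[R] = (7 - 0.5 - 6.0000) / 1.4907 = 0.3354.
Step 5: Two-sided p-value via normal approximation = 2*(1 - Phi(|z|)) = 0.737316.
Step 6: alpha = 0.1. fail to reject H0.

R = 7, z = 0.3354, p = 0.737316, fail to reject H0.


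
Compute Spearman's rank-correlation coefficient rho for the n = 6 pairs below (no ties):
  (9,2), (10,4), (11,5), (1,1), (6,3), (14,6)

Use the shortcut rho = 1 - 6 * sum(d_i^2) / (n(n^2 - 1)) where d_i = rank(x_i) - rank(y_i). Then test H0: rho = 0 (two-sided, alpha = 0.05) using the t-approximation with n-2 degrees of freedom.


Step 1: Rank x and y separately (midranks; no ties here).
rank(x): 9->3, 10->4, 11->5, 1->1, 6->2, 14->6
rank(y): 2->2, 4->4, 5->5, 1->1, 3->3, 6->6
Step 2: d_i = R_x(i) - R_y(i); compute d_i^2.
  (3-2)^2=1, (4-4)^2=0, (5-5)^2=0, (1-1)^2=0, (2-3)^2=1, (6-6)^2=0
sum(d^2) = 2.
Step 3: rho = 1 - 6*2 / (6*(6^2 - 1)) = 1 - 12/210 = 0.942857.
Step 4: Under H0, t = rho * sqrt((n-2)/(1-rho^2)) = 5.6595 ~ t(4).
Step 5: Two-sided p-value from the t-distribution with 4 df = 0.004805.
Step 6: alpha = 0.05. reject H0.

rho = 0.9429, p = 0.004805, reject H0 at alpha = 0.05.


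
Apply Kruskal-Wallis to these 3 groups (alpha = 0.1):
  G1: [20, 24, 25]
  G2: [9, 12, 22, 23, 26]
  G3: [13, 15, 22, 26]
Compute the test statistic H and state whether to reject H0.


Step 1: Combine all N = 12 observations and assign midranks.
sorted (value, group, rank): (9,G2,1), (12,G2,2), (13,G3,3), (15,G3,4), (20,G1,5), (22,G2,6.5), (22,G3,6.5), (23,G2,8), (24,G1,9), (25,G1,10), (26,G2,11.5), (26,G3,11.5)
Step 2: Sum ranks within each group.
R_1 = 24 (n_1 = 3)
R_2 = 29 (n_2 = 5)
R_3 = 25 (n_3 = 4)
Step 3: H = 12/(N(N+1)) * sum(R_i^2/n_i) - 3(N+1)
     = 12/(12*13) * (24^2/3 + 29^2/5 + 25^2/4) - 3*13
     = 0.076923 * 516.45 - 39
     = 0.726923.
Step 4: Ties present; correction factor C = 1 - 12/(12^3 - 12) = 0.993007. Corrected H = 0.726923 / 0.993007 = 0.732042.
Step 5: Under H0, H ~ chi^2(2); p-value = 0.693488.
Step 6: alpha = 0.1. fail to reject H0.

H = 0.7320, df = 2, p = 0.693488, fail to reject H0.


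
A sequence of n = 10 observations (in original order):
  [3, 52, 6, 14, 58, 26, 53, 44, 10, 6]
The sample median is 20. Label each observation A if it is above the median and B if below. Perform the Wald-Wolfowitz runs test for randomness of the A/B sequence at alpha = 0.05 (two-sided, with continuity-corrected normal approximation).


Step 1: Compute median = 20; label A = above, B = below.
Labels in order: BABBAAAABB  (n_A = 5, n_B = 5)
Step 2: Count runs R = 5.
Step 3: Under H0 (random ordering), E[R] = 2*n_A*n_B/(n_A+n_B) + 1 = 2*5*5/10 + 1 = 6.0000.
        Var[R] = 2*n_A*n_B*(2*n_A*n_B - n_A - n_B) / ((n_A+n_B)^2 * (n_A+n_B-1)) = 2000/900 = 2.2222.
        SD[R] = 1.4907.
Step 4: Continuity-corrected z = (R + 0.5 - E[R]) / SD[R] = (5 + 0.5 - 6.0000) / 1.4907 = -0.3354.
Step 5: Two-sided p-value via normal approximation = 2*(1 - Phi(|z|)) = 0.737316.
Step 6: alpha = 0.05. fail to reject H0.

R = 5, z = -0.3354, p = 0.737316, fail to reject H0.


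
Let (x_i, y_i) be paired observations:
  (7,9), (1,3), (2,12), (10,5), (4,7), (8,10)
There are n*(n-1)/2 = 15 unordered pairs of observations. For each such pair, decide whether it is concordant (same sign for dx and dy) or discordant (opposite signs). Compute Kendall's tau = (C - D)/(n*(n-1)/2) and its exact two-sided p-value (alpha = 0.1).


Step 1: Enumerate the 15 unordered pairs (i,j) with i<j and classify each by sign(x_j-x_i) * sign(y_j-y_i).
  (1,2):dx=-6,dy=-6->C; (1,3):dx=-5,dy=+3->D; (1,4):dx=+3,dy=-4->D; (1,5):dx=-3,dy=-2->C
  (1,6):dx=+1,dy=+1->C; (2,3):dx=+1,dy=+9->C; (2,4):dx=+9,dy=+2->C; (2,5):dx=+3,dy=+4->C
  (2,6):dx=+7,dy=+7->C; (3,4):dx=+8,dy=-7->D; (3,5):dx=+2,dy=-5->D; (3,6):dx=+6,dy=-2->D
  (4,5):dx=-6,dy=+2->D; (4,6):dx=-2,dy=+5->D; (5,6):dx=+4,dy=+3->C
Step 2: C = 8, D = 7, total pairs = 15.
Step 3: tau = (C - D)/(n(n-1)/2) = (8 - 7)/15 = 0.066667.
Step 4: Exact two-sided p-value (enumerate n! = 720 permutations of y under H0): p = 1.000000.
Step 5: alpha = 0.1. fail to reject H0.

tau_b = 0.0667 (C=8, D=7), p = 1.000000, fail to reject H0.


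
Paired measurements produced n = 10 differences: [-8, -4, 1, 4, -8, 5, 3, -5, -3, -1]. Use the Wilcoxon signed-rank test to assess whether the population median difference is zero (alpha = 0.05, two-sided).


Step 1: Drop any zero differences (none here) and take |d_i|.
|d| = [8, 4, 1, 4, 8, 5, 3, 5, 3, 1]
Step 2: Midrank |d_i| (ties get averaged ranks).
ranks: |8|->9.5, |4|->5.5, |1|->1.5, |4|->5.5, |8|->9.5, |5|->7.5, |3|->3.5, |5|->7.5, |3|->3.5, |1|->1.5
Step 3: Attach original signs; sum ranks with positive sign and with negative sign.
W+ = 1.5 + 5.5 + 7.5 + 3.5 = 18
W- = 9.5 + 5.5 + 9.5 + 7.5 + 3.5 + 1.5 = 37
(Check: W+ + W- = 55 should equal n(n+1)/2 = 55.)
Step 4: Test statistic W = min(W+, W-) = 18.
Step 5: Ties in |d|, so use the tie-corrected normal approximation.
        E[W] = n(n+1)/4 = 10*11/4 = 27.5.
        Tie groups: |d|=1 (t=2), |d|=3 (t=2), |d|=4 (t=2), |d|=5 (t=2), |d|=8 (t=2); sum(t^3 - t) = 30.
        Var[W] = n(n+1)(2n+1)/24 - sum(t^3-t)/48 = 2310/24 - 30/48 = 95.625.
        z = (W - E[W]) / sqrt(Var[W]) = (18 - 27.5) / 9.7788 = -0.9715.
        Two-sided p = 2*Phi(z) = 0.331305.
Step 6: alpha = 0.05. fail to reject H0.

W+ = 18, W- = 37, W = min = 18, p = 0.331305, fail to reject H0.


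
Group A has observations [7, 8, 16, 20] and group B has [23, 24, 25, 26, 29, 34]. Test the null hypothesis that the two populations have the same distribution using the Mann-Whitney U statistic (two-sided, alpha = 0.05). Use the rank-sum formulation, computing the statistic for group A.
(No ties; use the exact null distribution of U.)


Step 1: Combine and sort all 10 observations; assign midranks.
sorted (value, group): (7,X), (8,X), (16,X), (20,X), (23,Y), (24,Y), (25,Y), (26,Y), (29,Y), (34,Y)
ranks: 7->1, 8->2, 16->3, 20->4, 23->5, 24->6, 25->7, 26->8, 29->9, 34->10
Step 2: Rank sum for X: R1 = 1 + 2 + 3 + 4 = 10.
Step 3: U_X = R1 - n1(n1+1)/2 = 10 - 4*5/2 = 10 - 10 = 0.
       U_Y = n1*n2 - U_X = 24 - 0 = 24.
Step 4: No ties, so the exact null distribution of U (based on enumerating the C(10,4) = 210 equally likely rank assignments) gives the two-sided p-value.
Step 5: p-value = 0.009524; compare to alpha = 0.05. reject H0.

U_X = 0, p = 0.009524, reject H0 at alpha = 0.05.


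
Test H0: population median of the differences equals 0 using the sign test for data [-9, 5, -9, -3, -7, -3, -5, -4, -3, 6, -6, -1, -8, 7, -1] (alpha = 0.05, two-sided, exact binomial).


Step 1: Discard zero differences. Original n = 15; n_eff = number of nonzero differences = 15.
Nonzero differences (with sign): -9, +5, -9, -3, -7, -3, -5, -4, -3, +6, -6, -1, -8, +7, -1
Step 2: Count signs: positive = 3, negative = 12.
Step 3: Under H0: P(positive) = 0.5, so the number of positives S ~ Bin(15, 0.5).
Step 4: Two-sided exact p-value = sum of Bin(15,0.5) probabilities at or below the observed probability = 0.035156.
Step 5: alpha = 0.05. reject H0.

n_eff = 15, pos = 3, neg = 12, p = 0.035156, reject H0.


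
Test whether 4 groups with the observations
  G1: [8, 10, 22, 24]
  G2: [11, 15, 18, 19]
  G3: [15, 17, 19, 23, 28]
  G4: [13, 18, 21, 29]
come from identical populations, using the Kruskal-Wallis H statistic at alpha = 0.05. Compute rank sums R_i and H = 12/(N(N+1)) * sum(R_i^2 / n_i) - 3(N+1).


Step 1: Combine all N = 17 observations and assign midranks.
sorted (value, group, rank): (8,G1,1), (10,G1,2), (11,G2,3), (13,G4,4), (15,G2,5.5), (15,G3,5.5), (17,G3,7), (18,G2,8.5), (18,G4,8.5), (19,G2,10.5), (19,G3,10.5), (21,G4,12), (22,G1,13), (23,G3,14), (24,G1,15), (28,G3,16), (29,G4,17)
Step 2: Sum ranks within each group.
R_1 = 31 (n_1 = 4)
R_2 = 27.5 (n_2 = 4)
R_3 = 53 (n_3 = 5)
R_4 = 41.5 (n_4 = 4)
Step 3: H = 12/(N(N+1)) * sum(R_i^2/n_i) - 3(N+1)
     = 12/(17*18) * (31^2/4 + 27.5^2/4 + 53^2/5 + 41.5^2/4) - 3*18
     = 0.039216 * 1421.67 - 54
     = 1.751961.
Step 4: Ties present; correction factor C = 1 - 18/(17^3 - 17) = 0.996324. Corrected H = 1.751961 / 0.996324 = 1.758426.
Step 5: Under H0, H ~ chi^2(3); p-value = 0.624024.
Step 6: alpha = 0.05. fail to reject H0.

H = 1.7584, df = 3, p = 0.624024, fail to reject H0.


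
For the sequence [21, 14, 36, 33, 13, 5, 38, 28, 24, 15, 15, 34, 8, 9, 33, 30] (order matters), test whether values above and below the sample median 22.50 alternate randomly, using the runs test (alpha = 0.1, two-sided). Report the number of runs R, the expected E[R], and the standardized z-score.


Step 1: Compute median = 22.50; label A = above, B = below.
Labels in order: BBAABBAAABBABBAA  (n_A = 8, n_B = 8)
Step 2: Count runs R = 8.
Step 3: Under H0 (random ordering), E[R] = 2*n_A*n_B/(n_A+n_B) + 1 = 2*8*8/16 + 1 = 9.0000.
        Var[R] = 2*n_A*n_B*(2*n_A*n_B - n_A - n_B) / ((n_A+n_B)^2 * (n_A+n_B-1)) = 14336/3840 = 3.7333.
        SD[R] = 1.9322.
Step 4: Continuity-corrected z = (R + 0.5 - E[R]) / SD[R] = (8 + 0.5 - 9.0000) / 1.9322 = -0.2588.
Step 5: Two-sided p-value via normal approximation = 2*(1 - Phi(|z|)) = 0.795809.
Step 6: alpha = 0.1. fail to reject H0.

R = 8, z = -0.2588, p = 0.795809, fail to reject H0.


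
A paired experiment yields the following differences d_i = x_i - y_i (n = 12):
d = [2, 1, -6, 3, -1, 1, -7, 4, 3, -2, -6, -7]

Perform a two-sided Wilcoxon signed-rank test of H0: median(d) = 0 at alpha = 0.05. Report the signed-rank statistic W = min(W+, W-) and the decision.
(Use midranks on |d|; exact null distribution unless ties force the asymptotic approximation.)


Step 1: Drop any zero differences (none here) and take |d_i|.
|d| = [2, 1, 6, 3, 1, 1, 7, 4, 3, 2, 6, 7]
Step 2: Midrank |d_i| (ties get averaged ranks).
ranks: |2|->4.5, |1|->2, |6|->9.5, |3|->6.5, |1|->2, |1|->2, |7|->11.5, |4|->8, |3|->6.5, |2|->4.5, |6|->9.5, |7|->11.5
Step 3: Attach original signs; sum ranks with positive sign and with negative sign.
W+ = 4.5 + 2 + 6.5 + 2 + 8 + 6.5 = 29.5
W- = 9.5 + 2 + 11.5 + 4.5 + 9.5 + 11.5 = 48.5
(Check: W+ + W- = 78 should equal n(n+1)/2 = 78.)
Step 4: Test statistic W = min(W+, W-) = 29.5.
Step 5: Ties in |d|, so use the tie-corrected normal approximation.
        E[W] = n(n+1)/4 = 12*13/4 = 39.
        Tie groups: |d|=1 (t=3), |d|=2 (t=2), |d|=3 (t=2), |d|=6 (t=2), |d|=7 (t=2); sum(t^3 - t) = 48.
        Var[W] = n(n+1)(2n+1)/24 - sum(t^3-t)/48 = 3900/24 - 48/48 = 161.5.
        z = (W - E[W]) / sqrt(Var[W]) = (29.5 - 39) / 12.7083 = -0.7475.
        Two-sided p = 2*Phi(z) = 0.454735.
Step 6: alpha = 0.05. fail to reject H0.

W+ = 29.5, W- = 48.5, W = min = 29.5, p = 0.454735, fail to reject H0.


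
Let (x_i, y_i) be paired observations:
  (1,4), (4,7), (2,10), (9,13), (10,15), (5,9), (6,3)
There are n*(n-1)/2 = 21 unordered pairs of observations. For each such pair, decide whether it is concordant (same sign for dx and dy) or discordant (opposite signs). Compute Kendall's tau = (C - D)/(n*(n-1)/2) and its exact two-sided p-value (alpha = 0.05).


Step 1: Enumerate the 21 unordered pairs (i,j) with i<j and classify each by sign(x_j-x_i) * sign(y_j-y_i).
  (1,2):dx=+3,dy=+3->C; (1,3):dx=+1,dy=+6->C; (1,4):dx=+8,dy=+9->C; (1,5):dx=+9,dy=+11->C
  (1,6):dx=+4,dy=+5->C; (1,7):dx=+5,dy=-1->D; (2,3):dx=-2,dy=+3->D; (2,4):dx=+5,dy=+6->C
  (2,5):dx=+6,dy=+8->C; (2,6):dx=+1,dy=+2->C; (2,7):dx=+2,dy=-4->D; (3,4):dx=+7,dy=+3->C
  (3,5):dx=+8,dy=+5->C; (3,6):dx=+3,dy=-1->D; (3,7):dx=+4,dy=-7->D; (4,5):dx=+1,dy=+2->C
  (4,6):dx=-4,dy=-4->C; (4,7):dx=-3,dy=-10->C; (5,6):dx=-5,dy=-6->C; (5,7):dx=-4,dy=-12->C
  (6,7):dx=+1,dy=-6->D
Step 2: C = 15, D = 6, total pairs = 21.
Step 3: tau = (C - D)/(n(n-1)/2) = (15 - 6)/21 = 0.428571.
Step 4: Exact two-sided p-value (enumerate n! = 5040 permutations of y under H0): p = 0.238889.
Step 5: alpha = 0.05. fail to reject H0.

tau_b = 0.4286 (C=15, D=6), p = 0.238889, fail to reject H0.


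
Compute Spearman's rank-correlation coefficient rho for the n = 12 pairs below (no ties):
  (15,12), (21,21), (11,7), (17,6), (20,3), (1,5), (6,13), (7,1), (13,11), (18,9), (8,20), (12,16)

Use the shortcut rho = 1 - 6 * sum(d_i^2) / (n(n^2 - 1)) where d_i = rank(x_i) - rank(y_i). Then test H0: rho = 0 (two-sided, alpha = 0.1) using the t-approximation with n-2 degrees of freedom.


Step 1: Rank x and y separately (midranks; no ties here).
rank(x): 15->8, 21->12, 11->5, 17->9, 20->11, 1->1, 6->2, 7->3, 13->7, 18->10, 8->4, 12->6
rank(y): 12->8, 21->12, 7->5, 6->4, 3->2, 5->3, 13->9, 1->1, 11->7, 9->6, 20->11, 16->10
Step 2: d_i = R_x(i) - R_y(i); compute d_i^2.
  (8-8)^2=0, (12-12)^2=0, (5-5)^2=0, (9-4)^2=25, (11-2)^2=81, (1-3)^2=4, (2-9)^2=49, (3-1)^2=4, (7-7)^2=0, (10-6)^2=16, (4-11)^2=49, (6-10)^2=16
sum(d^2) = 244.
Step 3: rho = 1 - 6*244 / (12*(12^2 - 1)) = 1 - 1464/1716 = 0.146853.
Step 4: Under H0, t = rho * sqrt((n-2)/(1-rho^2)) = 0.4695 ~ t(10).
Step 5: Two-sided p-value from the t-distribution with 10 df = 0.648796.
Step 6: alpha = 0.1. fail to reject H0.

rho = 0.1469, p = 0.648796, fail to reject H0 at alpha = 0.1.


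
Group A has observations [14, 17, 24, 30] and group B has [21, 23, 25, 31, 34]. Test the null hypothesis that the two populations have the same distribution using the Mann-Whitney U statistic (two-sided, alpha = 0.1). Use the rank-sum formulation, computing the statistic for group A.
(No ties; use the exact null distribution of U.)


Step 1: Combine and sort all 9 observations; assign midranks.
sorted (value, group): (14,X), (17,X), (21,Y), (23,Y), (24,X), (25,Y), (30,X), (31,Y), (34,Y)
ranks: 14->1, 17->2, 21->3, 23->4, 24->5, 25->6, 30->7, 31->8, 34->9
Step 2: Rank sum for X: R1 = 1 + 2 + 5 + 7 = 15.
Step 3: U_X = R1 - n1(n1+1)/2 = 15 - 4*5/2 = 15 - 10 = 5.
       U_Y = n1*n2 - U_X = 20 - 5 = 15.
Step 4: No ties, so the exact null distribution of U (based on enumerating the C(9,4) = 126 equally likely rank assignments) gives the two-sided p-value.
Step 5: p-value = 0.285714; compare to alpha = 0.1. fail to reject H0.

U_X = 5, p = 0.285714, fail to reject H0 at alpha = 0.1.


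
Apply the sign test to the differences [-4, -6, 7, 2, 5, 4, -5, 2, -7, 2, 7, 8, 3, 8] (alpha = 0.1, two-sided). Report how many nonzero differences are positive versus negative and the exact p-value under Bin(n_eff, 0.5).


Step 1: Discard zero differences. Original n = 14; n_eff = number of nonzero differences = 14.
Nonzero differences (with sign): -4, -6, +7, +2, +5, +4, -5, +2, -7, +2, +7, +8, +3, +8
Step 2: Count signs: positive = 10, negative = 4.
Step 3: Under H0: P(positive) = 0.5, so the number of positives S ~ Bin(14, 0.5).
Step 4: Two-sided exact p-value = sum of Bin(14,0.5) probabilities at or below the observed probability = 0.179565.
Step 5: alpha = 0.1. fail to reject H0.

n_eff = 14, pos = 10, neg = 4, p = 0.179565, fail to reject H0.


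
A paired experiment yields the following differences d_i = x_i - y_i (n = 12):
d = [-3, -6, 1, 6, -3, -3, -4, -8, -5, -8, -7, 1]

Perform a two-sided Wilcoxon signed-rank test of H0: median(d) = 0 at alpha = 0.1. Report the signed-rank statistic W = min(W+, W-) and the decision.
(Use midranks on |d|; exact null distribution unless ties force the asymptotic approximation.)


Step 1: Drop any zero differences (none here) and take |d_i|.
|d| = [3, 6, 1, 6, 3, 3, 4, 8, 5, 8, 7, 1]
Step 2: Midrank |d_i| (ties get averaged ranks).
ranks: |3|->4, |6|->8.5, |1|->1.5, |6|->8.5, |3|->4, |3|->4, |4|->6, |8|->11.5, |5|->7, |8|->11.5, |7|->10, |1|->1.5
Step 3: Attach original signs; sum ranks with positive sign and with negative sign.
W+ = 1.5 + 8.5 + 1.5 = 11.5
W- = 4 + 8.5 + 4 + 4 + 6 + 11.5 + 7 + 11.5 + 10 = 66.5
(Check: W+ + W- = 78 should equal n(n+1)/2 = 78.)
Step 4: Test statistic W = min(W+, W-) = 11.5.
Step 5: Ties in |d|, so use the tie-corrected normal approximation.
        E[W] = n(n+1)/4 = 12*13/4 = 39.
        Tie groups: |d|=1 (t=2), |d|=3 (t=3), |d|=6 (t=2), |d|=8 (t=2); sum(t^3 - t) = 42.
        Var[W] = n(n+1)(2n+1)/24 - sum(t^3-t)/48 = 3900/24 - 42/48 = 161.625.
        z = (W - E[W]) / sqrt(Var[W]) = (11.5 - 39) / 12.7132 = -2.1631.
        Two-sided p = 2*Phi(z) = 0.030533.
Step 6: alpha = 0.1. reject H0.

W+ = 11.5, W- = 66.5, W = min = 11.5, p = 0.030533, reject H0.


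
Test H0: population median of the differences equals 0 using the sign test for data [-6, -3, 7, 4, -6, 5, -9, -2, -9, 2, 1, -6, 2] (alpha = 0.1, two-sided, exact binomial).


Step 1: Discard zero differences. Original n = 13; n_eff = number of nonzero differences = 13.
Nonzero differences (with sign): -6, -3, +7, +4, -6, +5, -9, -2, -9, +2, +1, -6, +2
Step 2: Count signs: positive = 6, negative = 7.
Step 3: Under H0: P(positive) = 0.5, so the number of positives S ~ Bin(13, 0.5).
Step 4: Two-sided exact p-value = sum of Bin(13,0.5) probabilities at or below the observed probability = 1.000000.
Step 5: alpha = 0.1. fail to reject H0.

n_eff = 13, pos = 6, neg = 7, p = 1.000000, fail to reject H0.


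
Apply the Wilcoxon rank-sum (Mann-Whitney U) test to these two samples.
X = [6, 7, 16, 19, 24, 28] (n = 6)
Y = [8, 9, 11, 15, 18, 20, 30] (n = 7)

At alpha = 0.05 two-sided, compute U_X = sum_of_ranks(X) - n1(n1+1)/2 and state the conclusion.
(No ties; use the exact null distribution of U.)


Step 1: Combine and sort all 13 observations; assign midranks.
sorted (value, group): (6,X), (7,X), (8,Y), (9,Y), (11,Y), (15,Y), (16,X), (18,Y), (19,X), (20,Y), (24,X), (28,X), (30,Y)
ranks: 6->1, 7->2, 8->3, 9->4, 11->5, 15->6, 16->7, 18->8, 19->9, 20->10, 24->11, 28->12, 30->13
Step 2: Rank sum for X: R1 = 1 + 2 + 7 + 9 + 11 + 12 = 42.
Step 3: U_X = R1 - n1(n1+1)/2 = 42 - 6*7/2 = 42 - 21 = 21.
       U_Y = n1*n2 - U_X = 42 - 21 = 21.
Step 4: No ties, so the exact null distribution of U (based on enumerating the C(13,6) = 1716 equally likely rank assignments) gives the two-sided p-value.
Step 5: p-value = 1.000000; compare to alpha = 0.05. fail to reject H0.

U_X = 21, p = 1.000000, fail to reject H0 at alpha = 0.05.


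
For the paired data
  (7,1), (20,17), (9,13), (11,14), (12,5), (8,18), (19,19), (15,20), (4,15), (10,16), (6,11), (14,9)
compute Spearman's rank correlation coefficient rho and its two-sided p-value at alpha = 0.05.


Step 1: Rank x and y separately (midranks; no ties here).
rank(x): 7->3, 20->12, 9->5, 11->7, 12->8, 8->4, 19->11, 15->10, 4->1, 10->6, 6->2, 14->9
rank(y): 1->1, 17->9, 13->5, 14->6, 5->2, 18->10, 19->11, 20->12, 15->7, 16->8, 11->4, 9->3
Step 2: d_i = R_x(i) - R_y(i); compute d_i^2.
  (3-1)^2=4, (12-9)^2=9, (5-5)^2=0, (7-6)^2=1, (8-2)^2=36, (4-10)^2=36, (11-11)^2=0, (10-12)^2=4, (1-7)^2=36, (6-8)^2=4, (2-4)^2=4, (9-3)^2=36
sum(d^2) = 170.
Step 3: rho = 1 - 6*170 / (12*(12^2 - 1)) = 1 - 1020/1716 = 0.405594.
Step 4: Under H0, t = rho * sqrt((n-2)/(1-rho^2)) = 1.4032 ~ t(10).
Step 5: Two-sided p-value from the t-distribution with 10 df = 0.190836.
Step 6: alpha = 0.05. fail to reject H0.

rho = 0.4056, p = 0.190836, fail to reject H0 at alpha = 0.05.


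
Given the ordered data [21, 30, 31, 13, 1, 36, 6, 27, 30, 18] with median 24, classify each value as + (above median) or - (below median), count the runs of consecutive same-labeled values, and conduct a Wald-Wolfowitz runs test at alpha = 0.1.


Step 1: Compute median = 24; label A = above, B = below.
Labels in order: BAABBABAAB  (n_A = 5, n_B = 5)
Step 2: Count runs R = 7.
Step 3: Under H0 (random ordering), E[R] = 2*n_A*n_B/(n_A+n_B) + 1 = 2*5*5/10 + 1 = 6.0000.
        Var[R] = 2*n_A*n_B*(2*n_A*n_B - n_A - n_B) / ((n_A+n_B)^2 * (n_A+n_B-1)) = 2000/900 = 2.2222.
        SD[R] = 1.4907.
Step 4: Continuity-corrected z = (R - 0.5 - E[R]) / SD[R] = (7 - 0.5 - 6.0000) / 1.4907 = 0.3354.
Step 5: Two-sided p-value via normal approximation = 2*(1 - Phi(|z|)) = 0.737316.
Step 6: alpha = 0.1. fail to reject H0.

R = 7, z = 0.3354, p = 0.737316, fail to reject H0.


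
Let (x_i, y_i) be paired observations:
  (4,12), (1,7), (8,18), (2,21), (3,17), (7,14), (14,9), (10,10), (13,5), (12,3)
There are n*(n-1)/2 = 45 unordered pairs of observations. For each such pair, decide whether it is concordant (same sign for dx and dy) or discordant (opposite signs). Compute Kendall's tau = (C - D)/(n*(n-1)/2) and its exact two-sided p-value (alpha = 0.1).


Step 1: Enumerate the 45 unordered pairs (i,j) with i<j and classify each by sign(x_j-x_i) * sign(y_j-y_i).
  (1,2):dx=-3,dy=-5->C; (1,3):dx=+4,dy=+6->C; (1,4):dx=-2,dy=+9->D; (1,5):dx=-1,dy=+5->D
  (1,6):dx=+3,dy=+2->C; (1,7):dx=+10,dy=-3->D; (1,8):dx=+6,dy=-2->D; (1,9):dx=+9,dy=-7->D
  (1,10):dx=+8,dy=-9->D; (2,3):dx=+7,dy=+11->C; (2,4):dx=+1,dy=+14->C; (2,5):dx=+2,dy=+10->C
  (2,6):dx=+6,dy=+7->C; (2,7):dx=+13,dy=+2->C; (2,8):dx=+9,dy=+3->C; (2,9):dx=+12,dy=-2->D
  (2,10):dx=+11,dy=-4->D; (3,4):dx=-6,dy=+3->D; (3,5):dx=-5,dy=-1->C; (3,6):dx=-1,dy=-4->C
  (3,7):dx=+6,dy=-9->D; (3,8):dx=+2,dy=-8->D; (3,9):dx=+5,dy=-13->D; (3,10):dx=+4,dy=-15->D
  (4,5):dx=+1,dy=-4->D; (4,6):dx=+5,dy=-7->D; (4,7):dx=+12,dy=-12->D; (4,8):dx=+8,dy=-11->D
  (4,9):dx=+11,dy=-16->D; (4,10):dx=+10,dy=-18->D; (5,6):dx=+4,dy=-3->D; (5,7):dx=+11,dy=-8->D
  (5,8):dx=+7,dy=-7->D; (5,9):dx=+10,dy=-12->D; (5,10):dx=+9,dy=-14->D; (6,7):dx=+7,dy=-5->D
  (6,8):dx=+3,dy=-4->D; (6,9):dx=+6,dy=-9->D; (6,10):dx=+5,dy=-11->D; (7,8):dx=-4,dy=+1->D
  (7,9):dx=-1,dy=-4->C; (7,10):dx=-2,dy=-6->C; (8,9):dx=+3,dy=-5->D; (8,10):dx=+2,dy=-7->D
  (9,10):dx=-1,dy=-2->C
Step 2: C = 14, D = 31, total pairs = 45.
Step 3: tau = (C - D)/(n(n-1)/2) = (14 - 31)/45 = -0.377778.
Step 4: Exact two-sided p-value (enumerate n! = 3628800 permutations of y under H0): p = 0.155742.
Step 5: alpha = 0.1. fail to reject H0.

tau_b = -0.3778 (C=14, D=31), p = 0.155742, fail to reject H0.


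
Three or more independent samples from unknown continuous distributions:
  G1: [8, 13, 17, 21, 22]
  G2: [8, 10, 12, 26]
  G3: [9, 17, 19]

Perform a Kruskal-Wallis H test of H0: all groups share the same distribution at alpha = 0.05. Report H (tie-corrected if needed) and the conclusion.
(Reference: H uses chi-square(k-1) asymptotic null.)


Step 1: Combine all N = 12 observations and assign midranks.
sorted (value, group, rank): (8,G1,1.5), (8,G2,1.5), (9,G3,3), (10,G2,4), (12,G2,5), (13,G1,6), (17,G1,7.5), (17,G3,7.5), (19,G3,9), (21,G1,10), (22,G1,11), (26,G2,12)
Step 2: Sum ranks within each group.
R_1 = 36 (n_1 = 5)
R_2 = 22.5 (n_2 = 4)
R_3 = 19.5 (n_3 = 3)
Step 3: H = 12/(N(N+1)) * sum(R_i^2/n_i) - 3(N+1)
     = 12/(12*13) * (36^2/5 + 22.5^2/4 + 19.5^2/3) - 3*13
     = 0.076923 * 512.513 - 39
     = 0.424038.
Step 4: Ties present; correction factor C = 1 - 12/(12^3 - 12) = 0.993007. Corrected H = 0.424038 / 0.993007 = 0.427025.
Step 5: Under H0, H ~ chi^2(2); p-value = 0.807742.
Step 6: alpha = 0.05. fail to reject H0.

H = 0.4270, df = 2, p = 0.807742, fail to reject H0.


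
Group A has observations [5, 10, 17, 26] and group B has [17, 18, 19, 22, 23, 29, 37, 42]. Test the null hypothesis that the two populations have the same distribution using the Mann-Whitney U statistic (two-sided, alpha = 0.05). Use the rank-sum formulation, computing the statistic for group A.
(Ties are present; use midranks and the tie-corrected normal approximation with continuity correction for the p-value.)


Step 1: Combine and sort all 12 observations; assign midranks.
sorted (value, group): (5,X), (10,X), (17,X), (17,Y), (18,Y), (19,Y), (22,Y), (23,Y), (26,X), (29,Y), (37,Y), (42,Y)
ranks: 5->1, 10->2, 17->3.5, 17->3.5, 18->5, 19->6, 22->7, 23->8, 26->9, 29->10, 37->11, 42->12
Step 2: Rank sum for X: R1 = 1 + 2 + 3.5 + 9 = 15.5.
Step 3: U_X = R1 - n1(n1+1)/2 = 15.5 - 4*5/2 = 15.5 - 10 = 5.5.
       U_Y = n1*n2 - U_X = 32 - 5.5 = 26.5.
Step 4: Ties are present, so use the tie-corrected normal approximation (with continuity correction) for the p-value.
Step 5: p-value = 0.088869; compare to alpha = 0.05. fail to reject H0.

U_X = 5.5, p = 0.088869, fail to reject H0 at alpha = 0.05.
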